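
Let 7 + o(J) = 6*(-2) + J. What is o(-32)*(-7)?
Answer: 357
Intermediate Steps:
o(J) = -19 + J (o(J) = -7 + (6*(-2) + J) = -7 + (-12 + J) = -19 + J)
o(-32)*(-7) = (-19 - 32)*(-7) = -51*(-7) = 357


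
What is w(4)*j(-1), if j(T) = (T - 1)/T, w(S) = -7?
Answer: -14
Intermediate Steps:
j(T) = (-1 + T)/T
w(4)*j(-1) = -7*(-1 - 1)/(-1) = -(-7)*(-2) = -7*2 = -14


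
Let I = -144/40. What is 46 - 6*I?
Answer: 338/5 ≈ 67.600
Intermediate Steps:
I = -18/5 (I = -144*1/40 = -18/5 ≈ -3.6000)
46 - 6*I = 46 - 6*(-18/5) = 46 + 108/5 = 338/5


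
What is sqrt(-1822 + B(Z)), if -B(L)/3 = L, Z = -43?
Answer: I*sqrt(1693) ≈ 41.146*I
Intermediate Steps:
B(L) = -3*L
sqrt(-1822 + B(Z)) = sqrt(-1822 - 3*(-43)) = sqrt(-1822 + 129) = sqrt(-1693) = I*sqrt(1693)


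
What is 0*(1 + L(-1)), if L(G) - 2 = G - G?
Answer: 0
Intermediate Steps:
L(G) = 2 (L(G) = 2 + (G - G) = 2 + 0 = 2)
0*(1 + L(-1)) = 0*(1 + 2) = 0*3 = 0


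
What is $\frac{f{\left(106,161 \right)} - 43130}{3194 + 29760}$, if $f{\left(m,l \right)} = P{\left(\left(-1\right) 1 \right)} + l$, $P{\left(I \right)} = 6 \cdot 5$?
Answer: $- \frac{42939}{32954} \approx -1.303$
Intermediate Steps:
$P{\left(I \right)} = 30$
$f{\left(m,l \right)} = 30 + l$
$\frac{f{\left(106,161 \right)} - 43130}{3194 + 29760} = \frac{\left(30 + 161\right) - 43130}{3194 + 29760} = \frac{191 - 43130}{32954} = \left(-42939\right) \frac{1}{32954} = - \frac{42939}{32954}$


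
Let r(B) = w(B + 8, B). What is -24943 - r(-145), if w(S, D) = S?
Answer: -24806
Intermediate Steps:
r(B) = 8 + B (r(B) = B + 8 = 8 + B)
-24943 - r(-145) = -24943 - (8 - 145) = -24943 - 1*(-137) = -24943 + 137 = -24806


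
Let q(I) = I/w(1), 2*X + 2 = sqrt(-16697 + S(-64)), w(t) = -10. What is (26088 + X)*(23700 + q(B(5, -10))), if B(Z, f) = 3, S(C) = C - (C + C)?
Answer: 6182540739/10 + 236997*I*sqrt(16633)/20 ≈ 6.1825e+8 + 1.5283e+6*I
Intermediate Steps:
S(C) = -C (S(C) = C - 2*C = -C)
X = -1 + I*sqrt(16633)/2 (X = -1 + sqrt(-16697 - 1*(-64))/2 = -1 + sqrt(-16697 + 64)/2 = -1 + sqrt(-16633)/2 = -1 + (I*sqrt(16633))/2 = -1 + I*sqrt(16633)/2 ≈ -1.0 + 64.484*I)
q(I) = -I/10 (q(I) = I/(-10) = I*(-1/10) = -I/10)
(26088 + X)*(23700 + q(B(5, -10))) = (26088 + (-1 + I*sqrt(16633)/2))*(23700 - 1/10*3) = (26087 + I*sqrt(16633)/2)*(23700 - 3/10) = (26087 + I*sqrt(16633)/2)*(236997/10) = 6182540739/10 + 236997*I*sqrt(16633)/20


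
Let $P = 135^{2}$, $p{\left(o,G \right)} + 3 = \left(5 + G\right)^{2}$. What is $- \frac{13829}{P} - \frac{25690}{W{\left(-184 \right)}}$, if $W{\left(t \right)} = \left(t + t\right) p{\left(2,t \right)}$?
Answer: $- \frac{81287744243}{107436229200} \approx -0.75661$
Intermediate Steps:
$p{\left(o,G \right)} = -3 + \left(5 + G\right)^{2}$
$P = 18225$
$W{\left(t \right)} = 2 t \left(-3 + \left(5 + t\right)^{2}\right)$ ($W{\left(t \right)} = \left(t + t\right) \left(-3 + \left(5 + t\right)^{2}\right) = 2 t \left(-3 + \left(5 + t\right)^{2}\right)$)
$- \frac{13829}{P} - \frac{25690}{W{\left(-184 \right)}} = - \frac{13829}{18225} - \frac{25690}{2 \left(-184\right) \left(-3 + \left(5 - 184\right)^{2}\right)} = \left(-13829\right) \frac{1}{18225} - \frac{25690}{2 \left(-184\right) \left(-3 + \left(-179\right)^{2}\right)} = - \frac{13829}{18225} - \frac{25690}{2 \left(-184\right) \left(-3 + 32041\right)} = - \frac{13829}{18225} - \frac{25690}{2 \left(-184\right) 32038} = - \frac{13829}{18225} - \frac{25690}{-11789984} = - \frac{13829}{18225} - - \frac{12845}{5894992} = - \frac{13829}{18225} + \frac{12845}{5894992} = - \frac{81287744243}{107436229200}$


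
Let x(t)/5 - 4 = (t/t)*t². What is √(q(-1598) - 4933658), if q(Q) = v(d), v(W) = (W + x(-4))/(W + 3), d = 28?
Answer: I*√4741241370/31 ≈ 2221.2*I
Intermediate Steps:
x(t) = 20 + 5*t² (x(t) = 20 + 5*((t/t)*t²) = 20 + 5*(1*t²) = 20 + 5*t²)
v(W) = (100 + W)/(3 + W) (v(W) = (W + (20 + 5*(-4)²))/(W + 3) = (W + (20 + 5*16))/(3 + W) = (W + (20 + 80))/(3 + W) = (W + 100)/(3 + W) = (100 + W)/(3 + W))
q(Q) = 128/31 (q(Q) = (100 + 28)/(3 + 28) = 128/31)
√(q(-1598) - 4933658) = √(128/31 - 4933658) = √(-152943270/31) = I*√4741241370/31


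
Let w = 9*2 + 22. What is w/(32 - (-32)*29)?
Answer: 1/24 ≈ 0.041667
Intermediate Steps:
w = 40 (w = 18 + 22 = 40)
w/(32 - (-32)*29) = 40/(32 - (-32)*29) = 40/(32 - 32*(-29)) = 40/(32 + 928) = 40/960 = 40*(1/960) = 1/24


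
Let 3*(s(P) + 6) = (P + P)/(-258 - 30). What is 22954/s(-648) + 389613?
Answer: 3460609/9 ≈ 3.8451e+5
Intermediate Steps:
s(P) = -6 - P/432 (s(P) = -6 + ((P + P)/(-258 - 30))/3 = -6 + ((2*P)/(-288))/3 = -6 + ((2*P)*(-1/288))/3 = -6 + (-P/144)/3 = -6 - P/432)
22954/s(-648) + 389613 = 22954/(-6 - 1/432*(-648)) + 389613 = 22954/(-6 + 3/2) + 389613 = 22954/(-9/2) + 389613 = 22954*(-2/9) + 389613 = -45908/9 + 389613 = 3460609/9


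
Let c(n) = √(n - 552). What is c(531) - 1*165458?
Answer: -165458 + I*√21 ≈ -1.6546e+5 + 4.5826*I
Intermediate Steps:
c(n) = √(-552 + n)
c(531) - 1*165458 = √(-552 + 531) - 1*165458 = √(-21) - 165458 = I*√21 - 165458 = -165458 + I*√21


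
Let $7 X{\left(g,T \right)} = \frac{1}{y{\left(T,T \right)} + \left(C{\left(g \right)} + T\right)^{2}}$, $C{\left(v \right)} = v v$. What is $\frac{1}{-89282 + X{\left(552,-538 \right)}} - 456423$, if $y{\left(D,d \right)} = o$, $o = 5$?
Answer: $- \frac{26390693607132449131626}{57820691784780413} \approx -4.5642 \cdot 10^{5}$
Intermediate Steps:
$C{\left(v \right)} = v^{2}$
$y{\left(D,d \right)} = 5$
$X{\left(g,T \right)} = \frac{1}{7 \left(5 + \left(T + g^{2}\right)^{2}\right)}$ ($X{\left(g,T \right)} = \frac{1}{7 \left(5 + \left(g^{2} + T\right)^{2}\right)} = \frac{1}{7 \left(5 + \left(T + g^{2}\right)^{2}\right)}$)
$\frac{1}{-89282 + X{\left(552,-538 \right)}} - 456423 = \frac{1}{-89282 + \frac{1}{7 \left(5 + \left(-538 + 552^{2}\right)^{2}\right)}} - 456423 = \frac{1}{-89282 + \frac{1}{7 \left(5 + \left(-538 + 304704\right)^{2}\right)}} - 456423 = \frac{1}{-89282 + \frac{1}{7 \left(5 + 304166^{2}\right)}} - 456423 = \frac{1}{-89282 + \frac{1}{7 \left(5 + 92516955556\right)}} - 456423 = \frac{1}{-89282 + \frac{1}{7 \cdot 92516955561}} - 456423 = \frac{1}{-89282 + \frac{1}{7} \cdot \frac{1}{92516955561}} - 456423 = \frac{1}{-89282 + \frac{1}{647618688927}} - 456423 = \frac{1}{- \frac{57820691784780413}{647618688927}} - 456423 = - \frac{647618688927}{57820691784780413} - 456423 = - \frac{26390693607132449131626}{57820691784780413}$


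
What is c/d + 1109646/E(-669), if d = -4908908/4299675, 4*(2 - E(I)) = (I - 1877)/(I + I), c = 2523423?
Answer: -29680163415618507/20023435732 ≈ -1.4823e+6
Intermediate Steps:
E(I) = 2 - (-1877 + I)/(8*I) (E(I) = 2 - (I - 1877)/(4*(I + I)) = 2 - (-1877 + I)/(4*(2*I)) = 2 - (-1877 + I)*1/(2*I)/4 = 2 - (-1877 + I)/(8*I))
d = -4908908/4299675 (d = -4908908*1/4299675 = -4908908/4299675 ≈ -1.1417)
c/d + 1109646/E(-669) = 2523423/(-4908908/4299675) + 1109646/(((⅛)*(1877 + 15*(-669))/(-669))) = 2523423*(-4299675/4908908) + 1109646/(((⅛)*(-1/669)*(1877 - 10035))) = -10849898787525/4908908 + 1109646/(((⅛)*(-1/669)*(-8158))) = -10849898787525/4908908 + 1109646/(4079/2676) = -10849898787525/4908908 + 1109646*(2676/4079) = -10849898787525/4908908 + 2969412696/4079 = -29680163415618507/20023435732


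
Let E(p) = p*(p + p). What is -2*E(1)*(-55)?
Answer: 220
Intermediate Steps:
E(p) = 2*p**2 (E(p) = p*(2*p) = 2*p**2)
-2*E(1)*(-55) = -4*1**2*(-55) = -4*(-55) = 220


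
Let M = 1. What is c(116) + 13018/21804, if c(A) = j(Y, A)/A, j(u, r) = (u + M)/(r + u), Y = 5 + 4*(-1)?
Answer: 160076/268047 ≈ 0.59719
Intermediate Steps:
Y = 1 (Y = 5 - 4 = 1)
j(u, r) = (1 + u)/(r + u) (j(u, r) = (u + 1)/(r + u) = (1 + u)/(r + u))
c(A) = 2/(A*(1 + A)) (c(A) = ((1 + 1)/(A + 1))/A = (2/(1 + A))/A = 2/(A*(1 + A)))
c(116) + 13018/21804 = 2/(116*(1 + 116)) + 13018/21804 = 2*(1/116)/117 + 13018*(1/21804) = 2*(1/116)*(1/117) + 283/474 = 1/6786 + 283/474 = 160076/268047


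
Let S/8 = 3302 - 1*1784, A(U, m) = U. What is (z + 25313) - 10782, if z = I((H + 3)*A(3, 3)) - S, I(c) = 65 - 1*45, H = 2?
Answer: 2407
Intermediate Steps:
I(c) = 20 (I(c) = 65 - 45 = 20)
S = 12144 (S = 8*(3302 - 1*1784) = 8*(3302 - 1784) = 8*1518 = 12144)
z = -12124 (z = 20 - 1*12144 = 20 - 12144 = -12124)
(z + 25313) - 10782 = (-12124 + 25313) - 10782 = 13189 - 10782 = 2407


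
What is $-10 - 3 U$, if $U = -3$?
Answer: $-1$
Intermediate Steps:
$-10 - 3 U = -10 - -9 = -10 + 9 = -1$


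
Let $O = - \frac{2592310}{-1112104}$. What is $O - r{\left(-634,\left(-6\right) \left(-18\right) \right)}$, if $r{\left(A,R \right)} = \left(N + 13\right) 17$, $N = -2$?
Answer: $- \frac{14669367}{79436} \approx -184.67$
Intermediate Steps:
$O = \frac{185165}{79436}$ ($O = \left(-2592310\right) \left(- \frac{1}{1112104}\right) = \frac{185165}{79436} \approx 2.331$)
$r{\left(A,R \right)} = 187$ ($r{\left(A,R \right)} = \left(-2 + 13\right) 17 = 11 \cdot 17 = 187$)
$O - r{\left(-634,\left(-6\right) \left(-18\right) \right)} = \frac{185165}{79436} - 187 = - \frac{14669367}{79436}$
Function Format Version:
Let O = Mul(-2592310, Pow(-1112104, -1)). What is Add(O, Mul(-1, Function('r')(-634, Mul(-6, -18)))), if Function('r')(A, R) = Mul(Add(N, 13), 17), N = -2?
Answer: Rational(-14669367, 79436) ≈ -184.67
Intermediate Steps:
O = Rational(185165, 79436) (O = Mul(-2592310, Rational(-1, 1112104)) = Rational(185165, 79436) ≈ 2.3310)
Function('r')(A, R) = 187 (Function('r')(A, R) = Mul(Add(-2, 13), 17) = Mul(11, 17) = 187)
Add(O, Mul(-1, Function('r')(-634, Mul(-6, -18)))) = Add(Rational(185165, 79436), Mul(-1, 187)) = Add(Rational(185165, 79436), -187) = Rational(-14669367, 79436)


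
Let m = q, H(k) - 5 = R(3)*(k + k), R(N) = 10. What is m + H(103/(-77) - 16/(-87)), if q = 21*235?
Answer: 32938480/6699 ≈ 4916.9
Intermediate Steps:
q = 4935
H(k) = 5 + 20*k (H(k) = 5 + 10*(k + k) = 5 + 10*(2*k) = 5 + 20*k)
m = 4935
m + H(103/(-77) - 16/(-87)) = 4935 + (5 + 20*(103/(-77) - 16/(-87))) = 4935 + (5 + 20*(103*(-1/77) - 16*(-1/87))) = 4935 + (5 + 20*(-103/77 + 16/87)) = 4935 + (5 + 20*(-7729/6699)) = 4935 + (5 - 154580/6699) = 4935 - 121085/6699 = 32938480/6699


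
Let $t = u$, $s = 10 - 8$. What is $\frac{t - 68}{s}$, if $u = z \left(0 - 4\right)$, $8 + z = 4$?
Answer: $-26$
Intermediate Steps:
$z = -4$ ($z = -8 + 4 = -4$)
$u = 16$ ($u = - 4 \left(0 - 4\right) = \left(-4\right) \left(-4\right) = 16$)
$s = 2$ ($s = 10 - 8 = 2$)
$t = 16$
$\frac{t - 68}{s} = \frac{16 - 68}{2} = \frac{1}{2} \left(-52\right) = -26$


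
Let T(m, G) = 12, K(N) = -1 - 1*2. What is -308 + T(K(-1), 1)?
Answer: -296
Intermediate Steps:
K(N) = -3 (K(N) = -1 - 2 = -3)
-308 + T(K(-1), 1) = -308 + 12 = -296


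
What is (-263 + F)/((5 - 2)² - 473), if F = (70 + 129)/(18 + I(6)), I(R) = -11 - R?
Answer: 4/29 ≈ 0.13793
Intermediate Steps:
F = 199 (F = (70 + 129)/(18 + (-11 - 1*6)) = 199/(18 + (-11 - 6)) = 199/(18 - 17) = 199/1 = 199*1 = 199)
(-263 + F)/((5 - 2)² - 473) = (-263 + 199)/((5 - 2)² - 473) = -64/(3² - 473) = -64/(9 - 473) = -64/(-464) = -64*(-1/464) = 4/29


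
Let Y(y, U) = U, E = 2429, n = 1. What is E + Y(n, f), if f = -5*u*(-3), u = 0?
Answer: 2429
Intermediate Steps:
f = 0 (f = -5*0*(-3) = 0*(-3) = 0)
E + Y(n, f) = 2429 + 0 = 2429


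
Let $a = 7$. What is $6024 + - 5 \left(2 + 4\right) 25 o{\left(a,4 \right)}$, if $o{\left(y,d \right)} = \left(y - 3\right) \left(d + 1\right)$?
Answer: $-8976$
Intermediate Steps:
$o{\left(y,d \right)} = \left(1 + d\right) \left(-3 + y\right)$ ($o{\left(y,d \right)} = \left(-3 + y\right) \left(1 + d\right) = \left(1 + d\right) \left(-3 + y\right)$)
$6024 + - 5 \left(2 + 4\right) 25 o{\left(a,4 \right)} = 6024 + - 5 \left(2 + 4\right) 25 \left(-3 + 7 - 12 + 4 \cdot 7\right) = 6024 + \left(-5\right) 6 \cdot 25 \left(-3 + 7 - 12 + 28\right) = 6024 + \left(-30\right) 25 \cdot 20 = 6024 - 15000 = -8976$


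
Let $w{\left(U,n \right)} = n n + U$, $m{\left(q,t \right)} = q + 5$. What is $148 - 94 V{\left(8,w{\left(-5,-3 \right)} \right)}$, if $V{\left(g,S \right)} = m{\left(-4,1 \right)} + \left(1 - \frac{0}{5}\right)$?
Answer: $-40$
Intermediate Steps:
$m{\left(q,t \right)} = 5 + q$
$w{\left(U,n \right)} = U + n^{2}$ ($w{\left(U,n \right)} = n^{2} + U = U + n^{2}$)
$V{\left(g,S \right)} = 2$ ($V{\left(g,S \right)} = \left(5 - 4\right) + \left(1 - \frac{0}{5}\right) = 1 + \left(1 - 0 \cdot \frac{1}{5}\right) = 1 + \left(1 - 0\right) = 1 + \left(1 + 0\right) = 1 + 1 = 2$)
$148 - 94 V{\left(8,w{\left(-5,-3 \right)} \right)} = 148 - 188 = -40$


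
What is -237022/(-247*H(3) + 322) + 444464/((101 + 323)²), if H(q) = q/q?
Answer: -2661095767/842700 ≈ -3157.8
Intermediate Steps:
H(q) = 1
-237022/(-247*H(3) + 322) + 444464/((101 + 323)²) = -237022/(-247*1 + 322) + 444464/((101 + 323)²) = -237022/(-247 + 322) + 444464/(424²) = -237022/75 + 444464/179776 = -237022*1/75 + 444464*(1/179776) = -237022/75 + 27779/11236 = -2661095767/842700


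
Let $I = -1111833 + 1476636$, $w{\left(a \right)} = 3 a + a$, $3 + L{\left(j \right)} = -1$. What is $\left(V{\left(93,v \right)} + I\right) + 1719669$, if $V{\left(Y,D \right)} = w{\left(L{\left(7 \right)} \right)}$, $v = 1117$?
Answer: $2084456$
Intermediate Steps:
$L{\left(j \right)} = -4$ ($L{\left(j \right)} = -3 - 1 = -4$)
$w{\left(a \right)} = 4 a$
$V{\left(Y,D \right)} = -16$ ($V{\left(Y,D \right)} = 4 \left(-4\right) = -16$)
$I = 364803$
$\left(V{\left(93,v \right)} + I\right) + 1719669 = \left(-16 + 364803\right) + 1719669 = 364787 + 1719669 = 2084456$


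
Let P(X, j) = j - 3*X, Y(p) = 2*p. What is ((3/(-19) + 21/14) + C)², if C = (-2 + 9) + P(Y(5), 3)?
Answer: 502681/1444 ≈ 348.12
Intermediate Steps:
C = -20 (C = (-2 + 9) + (3 - 6*5) = 7 + (3 - 3*10) = 7 + (3 - 30) = 7 - 27 = -20)
((3/(-19) + 21/14) + C)² = ((3/(-19) + 21/14) - 20)² = ((3*(-1/19) + 21*(1/14)) - 20)² = ((-3/19 + 3/2) - 20)² = (51/38 - 20)² = (-709/38)² = 502681/1444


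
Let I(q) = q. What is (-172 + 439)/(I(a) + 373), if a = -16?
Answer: 89/119 ≈ 0.74790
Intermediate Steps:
(-172 + 439)/(I(a) + 373) = (-172 + 439)/(-16 + 373) = 267/357 = 267*(1/357) = 89/119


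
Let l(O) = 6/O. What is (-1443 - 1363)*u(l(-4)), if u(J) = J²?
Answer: -12627/2 ≈ -6313.5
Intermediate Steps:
(-1443 - 1363)*u(l(-4)) = (-1443 - 1363)*(6/(-4))² = -2806*(6*(-¼))² = -2806*(-3/2)² = -2806*9/4 = -12627/2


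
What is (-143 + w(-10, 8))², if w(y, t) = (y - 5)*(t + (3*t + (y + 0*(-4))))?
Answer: 223729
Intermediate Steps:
w(y, t) = (-5 + y)*(y + 4*t) (w(y, t) = (-5 + y)*(t + (3*t + (y + 0))) = (-5 + y)*(t + (3*t + y)) = (-5 + y)*(t + (y + 3*t)) = (-5 + y)*(y + 4*t))
(-143 + w(-10, 8))² = (-143 + ((-10)² - 20*8 - 5*(-10) + 4*8*(-10)))² = (-143 + (100 - 160 + 50 - 320))² = (-143 - 330)² = (-473)² = 223729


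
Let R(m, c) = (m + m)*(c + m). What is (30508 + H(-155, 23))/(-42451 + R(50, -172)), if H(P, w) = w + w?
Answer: -30554/54651 ≈ -0.55907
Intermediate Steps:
H(P, w) = 2*w
R(m, c) = 2*m*(c + m) (R(m, c) = (2*m)*(c + m) = 2*m*(c + m))
(30508 + H(-155, 23))/(-42451 + R(50, -172)) = (30508 + 2*23)/(-42451 + 2*50*(-172 + 50)) = (30508 + 46)/(-42451 + 2*50*(-122)) = 30554/(-42451 - 12200) = 30554/(-54651) = 30554*(-1/54651) = -30554/54651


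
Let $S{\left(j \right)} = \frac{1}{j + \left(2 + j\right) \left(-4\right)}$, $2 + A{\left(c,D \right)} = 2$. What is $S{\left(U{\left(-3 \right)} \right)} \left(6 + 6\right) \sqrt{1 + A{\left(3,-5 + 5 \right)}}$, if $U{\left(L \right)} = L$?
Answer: $12$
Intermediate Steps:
$A{\left(c,D \right)} = 0$ ($A{\left(c,D \right)} = -2 + 2 = 0$)
$S{\left(j \right)} = \frac{1}{-8 - 3 j}$ ($S{\left(j \right)} = \frac{1}{j - \left(8 + 4 j\right)} = \frac{1}{-8 - 3 j}$)
$S{\left(U{\left(-3 \right)} \right)} \left(6 + 6\right) \sqrt{1 + A{\left(3,-5 + 5 \right)}} = - \frac{1}{8 + 3 \left(-3\right)} \left(6 + 6\right) \sqrt{1 + 0} = - \frac{1}{8 - 9} \cdot 12 \sqrt{1} = - \frac{1}{-1} \cdot 12 \cdot 1 = \left(-1\right) \left(-1\right) 12 = 1 \cdot 12 = 12$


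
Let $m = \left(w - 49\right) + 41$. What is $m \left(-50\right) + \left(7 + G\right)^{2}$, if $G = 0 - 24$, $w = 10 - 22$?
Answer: $1289$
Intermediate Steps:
$w = -12$
$G = -24$ ($G = 0 - 24 = -24$)
$m = -20$ ($m = \left(-12 - 49\right) + 41 = -61 + 41 = -20$)
$m \left(-50\right) + \left(7 + G\right)^{2} = \left(-20\right) \left(-50\right) + \left(7 - 24\right)^{2} = 1000 + \left(-17\right)^{2} = 1000 + 289 = 1289$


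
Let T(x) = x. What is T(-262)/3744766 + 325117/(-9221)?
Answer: -4646906502/131795753 ≈ -35.258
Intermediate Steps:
T(-262)/3744766 + 325117/(-9221) = -262/3744766 + 325117/(-9221) = -262*1/3744766 + 325117*(-1/9221) = -1/14293 - 325117/9221 = -4646906502/131795753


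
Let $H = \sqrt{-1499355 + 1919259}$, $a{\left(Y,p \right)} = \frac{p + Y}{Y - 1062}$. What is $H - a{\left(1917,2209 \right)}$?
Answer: $\frac{549914}{855} \approx 643.17$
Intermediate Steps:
$a{\left(Y,p \right)} = \frac{Y + p}{-1062 + Y}$
$H = 648$ ($H = \sqrt{419904} = 648$)
$H - a{\left(1917,2209 \right)} = 648 - \frac{1917 + 2209}{-1062 + 1917} = 648 - \frac{1}{855} \cdot 4126 = 648 - \frac{4126}{855} = \frac{549914}{855}$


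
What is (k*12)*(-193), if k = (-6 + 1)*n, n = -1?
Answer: -11580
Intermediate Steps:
k = 5 (k = (-6 + 1)*(-1) = -5*(-1) = 5)
(k*12)*(-193) = (5*12)*(-193) = 60*(-193) = -11580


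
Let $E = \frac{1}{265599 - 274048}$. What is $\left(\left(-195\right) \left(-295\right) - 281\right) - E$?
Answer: $\frac{483654557}{8449} \approx 57244.0$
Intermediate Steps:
$E = - \frac{1}{8449}$ ($E = \frac{1}{-8449} = - \frac{1}{8449} \approx -0.00011836$)
$\left(\left(-195\right) \left(-295\right) - 281\right) - E = \left(\left(-195\right) \left(-295\right) - 281\right) - - \frac{1}{8449} = \left(57525 - 281\right) + \frac{1}{8449} = 57244 + \frac{1}{8449} = \frac{483654557}{8449}$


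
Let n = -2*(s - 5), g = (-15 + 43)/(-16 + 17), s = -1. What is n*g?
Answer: 336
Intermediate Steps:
g = 28 (g = 28/1 = 28*1 = 28)
n = 12 (n = -2*(-1 - 5) = -2*(-6) = 12)
n*g = 12*28 = 336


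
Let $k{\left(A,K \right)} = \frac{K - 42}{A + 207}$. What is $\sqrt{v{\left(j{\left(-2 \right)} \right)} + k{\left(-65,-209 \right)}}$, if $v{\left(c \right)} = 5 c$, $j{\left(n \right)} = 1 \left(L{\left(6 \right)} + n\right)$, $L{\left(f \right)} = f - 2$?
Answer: $\frac{\sqrt{165998}}{142} \approx 2.8692$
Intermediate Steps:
$k{\left(A,K \right)} = \frac{-42 + K}{207 + A}$
$L{\left(f \right)} = -2 + f$
$j{\left(n \right)} = 4 + n$ ($j{\left(n \right)} = 1 \left(\left(-2 + 6\right) + n\right) = 1 \left(4 + n\right) = 4 + n$)
$\sqrt{v{\left(j{\left(-2 \right)} \right)} + k{\left(-65,-209 \right)}} = \sqrt{5 \left(4 - 2\right) + \frac{-42 - 209}{207 - 65}} = \sqrt{5 \cdot 2 + \frac{1}{142} \left(-251\right)} = \sqrt{10 + \frac{1}{142} \left(-251\right)} = \sqrt{10 - \frac{251}{142}} = \sqrt{\frac{1169}{142}} = \frac{\sqrt{165998}}{142}$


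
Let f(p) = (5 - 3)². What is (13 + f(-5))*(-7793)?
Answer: -132481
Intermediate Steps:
f(p) = 4 (f(p) = 2² = 4)
(13 + f(-5))*(-7793) = (13 + 4)*(-7793) = 17*(-7793) = -132481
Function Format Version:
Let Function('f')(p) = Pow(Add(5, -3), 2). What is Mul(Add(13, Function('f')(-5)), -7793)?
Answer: -132481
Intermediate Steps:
Function('f')(p) = 4 (Function('f')(p) = Pow(2, 2) = 4)
Mul(Add(13, Function('f')(-5)), -7793) = Mul(Add(13, 4), -7793) = Mul(17, -7793) = -132481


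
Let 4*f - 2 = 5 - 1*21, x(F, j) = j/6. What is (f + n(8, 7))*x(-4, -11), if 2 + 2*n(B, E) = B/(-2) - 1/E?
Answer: 253/21 ≈ 12.048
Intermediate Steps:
x(F, j) = j/6 (x(F, j) = j*(⅙) = j/6)
n(B, E) = -1 - 1/(2*E) - B/4 (n(B, E) = -1 + (B/(-2) - 1/E)/2 = -1 + (B*(-½) - 1/E)/2 = -1 + (-B/2 - 1/E)/2 = -1 + (-1/E - B/2)/2 = -1 + (-1/(2*E) - B/4) = -1 - 1/(2*E) - B/4)
f = -7/2 (f = ½ + (5 - 1*21)/4 = ½ + (5 - 21)/4 = ½ + (¼)*(-16) = ½ - 4 = -7/2 ≈ -3.5000)
(f + n(8, 7))*x(-4, -11) = (-7/2 + (¼)*(-2 - 1*7*(4 + 8))/7)*((⅙)*(-11)) = (-7/2 + (¼)*(⅐)*(-2 - 1*7*12))*(-11/6) = (-7/2 + (¼)*(⅐)*(-2 - 84))*(-11/6) = (-7/2 + (¼)*(⅐)*(-86))*(-11/6) = (-7/2 - 43/14)*(-11/6) = -46/7*(-11/6) = 253/21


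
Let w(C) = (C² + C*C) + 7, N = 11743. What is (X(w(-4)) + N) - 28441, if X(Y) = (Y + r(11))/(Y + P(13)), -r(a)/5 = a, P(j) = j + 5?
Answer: -951802/57 ≈ -16698.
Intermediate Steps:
P(j) = 5 + j
r(a) = -5*a
w(C) = 7 + 2*C² (w(C) = (C² + C²) + 7 = 2*C² + 7 = 7 + 2*C²)
X(Y) = (-55 + Y)/(18 + Y) (X(Y) = (Y - 5*11)/(Y + (5 + 13)) = (Y - 55)/(Y + 18) = (-55 + Y)/(18 + Y))
(X(w(-4)) + N) - 28441 = ((-55 + (7 + 2*(-4)²))/(18 + (7 + 2*(-4)²)) + 11743) - 28441 = ((-55 + (7 + 2*16))/(18 + (7 + 2*16)) + 11743) - 28441 = ((-55 + (7 + 32))/(18 + (7 + 32)) + 11743) - 28441 = ((-55 + 39)/(18 + 39) + 11743) - 28441 = (-16/57 + 11743) - 28441 = 669335/57 - 28441 = -951802/57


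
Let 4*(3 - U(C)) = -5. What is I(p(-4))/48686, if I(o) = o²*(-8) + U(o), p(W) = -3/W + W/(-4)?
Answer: -81/194744 ≈ -0.00041593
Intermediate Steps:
U(C) = 17/4 (U(C) = 3 - ¼*(-5) = 3 + 5/4 = 17/4)
p(W) = -3/W - W/4 (p(W) = -3/W + W*(-¼) = -3/W - W/4)
I(o) = 17/4 - 8*o² (I(o) = o²*(-8) + 17/4 = -8*o² + 17/4 = 17/4 - 8*o²)
I(p(-4))/48686 = (17/4 - 8*(-3/(-4) - ¼*(-4))²)/48686 = (17/4 - 8*(-3*(-¼) + 1)²)*(1/48686) = (17/4 - 8*(¾ + 1)²)*(1/48686) = (17/4 - 8*(7/4)²)*(1/48686) = (17/4 - 8*49/16)*(1/48686) = (17/4 - 49/2)*(1/48686) = -81/4*1/48686 = -81/194744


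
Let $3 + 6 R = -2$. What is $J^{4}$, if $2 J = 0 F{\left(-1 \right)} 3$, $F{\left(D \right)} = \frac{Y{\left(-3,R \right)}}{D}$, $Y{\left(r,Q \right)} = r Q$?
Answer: $0$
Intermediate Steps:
$R = - \frac{5}{6}$ ($R = - \frac{1}{2} + \frac{1}{6} \left(-2\right) = - \frac{1}{2} - \frac{1}{3} = - \frac{5}{6} \approx -0.83333$)
$Y{\left(r,Q \right)} = Q r$
$F{\left(D \right)} = \frac{5}{2 D}$ ($F{\left(D \right)} = \frac{\left(- \frac{5}{6}\right) \left(-3\right)}{D} = \frac{5}{2 D}$)
$J = 0$ ($J = \frac{0 \frac{5}{2 \left(-1\right)} 3}{2} = \frac{0 \cdot \frac{5}{2} \left(-1\right) 3}{2} = \frac{0 \left(- \frac{5}{2}\right) 3}{2} = \frac{0 \cdot 3}{2} = \frac{1}{2} \cdot 0 = 0$)
$J^{4} = 0^{4} = 0$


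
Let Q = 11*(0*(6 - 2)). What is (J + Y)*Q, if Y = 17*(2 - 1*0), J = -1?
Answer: 0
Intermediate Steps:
Y = 34 (Y = 17*(2 + 0) = 17*2 = 34)
Q = 0 (Q = 11*(0*4) = 11*0 = 0)
(J + Y)*Q = (-1 + 34)*0 = 33*0 = 0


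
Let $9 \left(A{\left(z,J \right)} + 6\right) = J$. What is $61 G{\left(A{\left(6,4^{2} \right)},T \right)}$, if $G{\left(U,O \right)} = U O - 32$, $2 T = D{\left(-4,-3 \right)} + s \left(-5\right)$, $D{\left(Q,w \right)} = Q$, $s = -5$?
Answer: $- \frac{13969}{3} \approx -4656.3$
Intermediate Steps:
$A{\left(z,J \right)} = -6 + \frac{J}{9}$
$T = \frac{21}{2}$ ($T = \frac{-4 - -25}{2} = \frac{-4 + 25}{2} = \frac{1}{2} \cdot 21 = \frac{21}{2} \approx 10.5$)
$G{\left(U,O \right)} = -32 + O U$ ($G{\left(U,O \right)} = O U - 32 = -32 + O U$)
$61 G{\left(A{\left(6,4^{2} \right)},T \right)} = 61 \left(-32 + \frac{21 \left(-6 + \frac{4^{2}}{9}\right)}{2}\right) = 61 \left(-32 + \frac{21 \left(-6 + \frac{1}{9} \cdot 16\right)}{2}\right) = 61 \left(-32 + \frac{21 \left(-6 + \frac{16}{9}\right)}{2}\right) = 61 \left(-32 + \frac{21}{2} \left(- \frac{38}{9}\right)\right) = 61 \left(-32 - \frac{133}{3}\right) = 61 \left(- \frac{229}{3}\right) = - \frac{13969}{3}$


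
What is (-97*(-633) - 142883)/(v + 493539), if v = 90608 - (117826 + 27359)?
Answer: -40741/219481 ≈ -0.18562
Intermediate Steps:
v = -54577 (v = 90608 - 1*145185 = 90608 - 145185 = -54577)
(-97*(-633) - 142883)/(v + 493539) = (-97*(-633) - 142883)/(-54577 + 493539) = (61401 - 142883)/438962 = -81482*1/438962 = -40741/219481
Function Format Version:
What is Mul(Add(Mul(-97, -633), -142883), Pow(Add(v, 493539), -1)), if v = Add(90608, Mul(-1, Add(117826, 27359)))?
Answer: Rational(-40741, 219481) ≈ -0.18562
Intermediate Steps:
v = -54577 (v = Add(90608, Mul(-1, 145185)) = Add(90608, -145185) = -54577)
Mul(Add(Mul(-97, -633), -142883), Pow(Add(v, 493539), -1)) = Mul(Add(Mul(-97, -633), -142883), Pow(Add(-54577, 493539), -1)) = Mul(Add(61401, -142883), Pow(438962, -1)) = Mul(-81482, Rational(1, 438962)) = Rational(-40741, 219481)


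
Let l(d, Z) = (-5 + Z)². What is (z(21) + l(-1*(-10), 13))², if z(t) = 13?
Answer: 5929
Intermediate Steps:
(z(21) + l(-1*(-10), 13))² = (13 + (-5 + 13)²)² = (13 + 8²)² = (13 + 64)² = 77² = 5929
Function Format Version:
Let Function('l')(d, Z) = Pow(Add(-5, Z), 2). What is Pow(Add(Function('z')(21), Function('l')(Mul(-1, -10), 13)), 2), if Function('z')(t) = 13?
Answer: 5929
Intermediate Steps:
Pow(Add(Function('z')(21), Function('l')(Mul(-1, -10), 13)), 2) = Pow(Add(13, Pow(Add(-5, 13), 2)), 2) = Pow(Add(13, Pow(8, 2)), 2) = Pow(Add(13, 64), 2) = Pow(77, 2) = 5929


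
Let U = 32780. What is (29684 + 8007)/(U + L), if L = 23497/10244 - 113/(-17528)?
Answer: 1691919138728/1471571491487 ≈ 1.1497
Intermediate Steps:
L = 103253247/44889208 (L = 23497*(1/10244) - 113*(-1/17528) = 23497/10244 + 113/17528 = 103253247/44889208 ≈ 2.3002)
(29684 + 8007)/(U + L) = (29684 + 8007)/(32780 + 103253247/44889208) = 37691/(1471571491487/44889208) = 37691*(44889208/1471571491487) = 1691919138728/1471571491487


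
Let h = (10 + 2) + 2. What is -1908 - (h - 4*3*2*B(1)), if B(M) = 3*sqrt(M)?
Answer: -1850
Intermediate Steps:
h = 14 (h = 12 + 2 = 14)
-1908 - (h - 4*3*2*B(1)) = -1908 - (14 - 4*3*2*3*sqrt(1)) = -1908 - (14 - 24*3*1) = -1908 - (14 - 24*3) = -1908 - (14 - 4*18) = -1908 - (14 - 72) = -1908 - 1*(-58) = -1908 + 58 = -1850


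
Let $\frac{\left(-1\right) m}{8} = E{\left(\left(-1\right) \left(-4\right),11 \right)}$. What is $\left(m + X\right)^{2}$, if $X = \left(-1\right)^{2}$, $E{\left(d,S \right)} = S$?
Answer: $7569$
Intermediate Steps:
$m = -88$ ($m = \left(-8\right) 11 = -88$)
$X = 1$
$\left(m + X\right)^{2} = \left(-88 + 1\right)^{2} = \left(-87\right)^{2} = 7569$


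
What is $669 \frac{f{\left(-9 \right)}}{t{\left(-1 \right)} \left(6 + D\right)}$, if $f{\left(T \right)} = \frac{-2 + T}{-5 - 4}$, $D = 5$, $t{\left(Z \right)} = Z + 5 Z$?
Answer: $- \frac{223}{18} \approx -12.389$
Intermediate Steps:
$t{\left(Z \right)} = 6 Z$
$f{\left(T \right)} = \frac{2}{9} - \frac{T}{9}$ ($f{\left(T \right)} = \frac{-2 + T}{-9} = \left(-2 + T\right) \left(- \frac{1}{9}\right) = \frac{2}{9} - \frac{T}{9}$)
$669 \frac{f{\left(-9 \right)}}{t{\left(-1 \right)} \left(6 + D\right)} = 669 \frac{\frac{2}{9} - -1}{6 \left(-1\right) \left(6 + 5\right)} = 669 \frac{\frac{2}{9} + 1}{\left(-6\right) 11} = 669 \frac{11}{9 \left(-66\right)} = 669 \cdot \frac{11}{9} \left(- \frac{1}{66}\right) = 669 \left(- \frac{1}{54}\right) = - \frac{223}{18}$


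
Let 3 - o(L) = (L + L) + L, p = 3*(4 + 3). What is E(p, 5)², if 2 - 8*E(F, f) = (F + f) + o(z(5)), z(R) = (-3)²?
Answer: 0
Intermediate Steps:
z(R) = 9
p = 21 (p = 3*7 = 21)
o(L) = 3 - 3*L (o(L) = 3 - ((L + L) + L) = 3 - (2*L + L) = 3 - 3*L)
E(F, f) = 13/4 - F/8 - f/8 (E(F, f) = ¼ - ((F + f) + (3 - 3*9))/8 = ¼ - ((F + f) + (3 - 27))/8 = ¼ - ((F + f) - 24)/8 = ¼ - (-24 + F + f)/8 = ¼ + (3 - F/8 - f/8) = 13/4 - F/8 - f/8)
E(p, 5)² = (13/4 - ⅛*21 - ⅛*5)² = (13/4 - 21/8 - 5/8)² = 0² = 0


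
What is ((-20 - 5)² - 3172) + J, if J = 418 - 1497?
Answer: -3626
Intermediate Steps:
J = -1079
((-20 - 5)² - 3172) + J = ((-20 - 5)² - 3172) - 1079 = ((-25)² - 3172) - 1079 = (625 - 3172) - 1079 = -2547 - 1079 = -3626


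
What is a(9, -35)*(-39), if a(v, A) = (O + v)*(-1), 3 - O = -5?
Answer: 663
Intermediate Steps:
O = 8 (O = 3 - 1*(-5) = 3 + 5 = 8)
a(v, A) = -8 - v (a(v, A) = (8 + v)*(-1) = -8 - v)
a(9, -35)*(-39) = (-8 - 1*9)*(-39) = (-8 - 9)*(-39) = -17*(-39) = 663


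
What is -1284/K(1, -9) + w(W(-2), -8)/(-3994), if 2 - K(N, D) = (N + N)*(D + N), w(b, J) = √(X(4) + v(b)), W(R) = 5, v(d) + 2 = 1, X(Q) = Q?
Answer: -214/3 - √3/3994 ≈ -71.334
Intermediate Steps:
v(d) = -1 (v(d) = -2 + 1 = -1)
w(b, J) = √3 (w(b, J) = √(4 - 1) = √3)
K(N, D) = 2 - 2*N*(D + N) (K(N, D) = 2 - (N + N)*(D + N) = 2 - 2*N*(D + N))
-1284/K(1, -9) + w(W(-2), -8)/(-3994) = -1284/(2 - 2*1² - 2*(-9)*1) + √3/(-3994) = -1284/(2 - 2*1 + 18) + √3*(-1/3994) = -1284/(2 - 2 + 18) - √3/3994 = -1284/18 - √3/3994 = -1284*1/18 - √3/3994 = -214/3 - √3/3994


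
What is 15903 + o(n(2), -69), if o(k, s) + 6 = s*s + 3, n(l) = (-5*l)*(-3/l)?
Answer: 20661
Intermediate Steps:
n(l) = 15
o(k, s) = -3 + s**2 (o(k, s) = -6 + (s*s + 3) = -6 + (s**2 + 3) = -6 + (3 + s**2) = -3 + s**2)
15903 + o(n(2), -69) = 15903 + (-3 + (-69)**2) = 15903 + (-3 + 4761) = 15903 + 4758 = 20661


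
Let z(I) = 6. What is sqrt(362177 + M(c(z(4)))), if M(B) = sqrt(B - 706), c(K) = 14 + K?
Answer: sqrt(362177 + 7*I*sqrt(14)) ≈ 601.81 + 0.022*I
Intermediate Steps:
M(B) = sqrt(-706 + B)
sqrt(362177 + M(c(z(4)))) = sqrt(362177 + sqrt(-706 + (14 + 6))) = sqrt(362177 + sqrt(-706 + 20)) = sqrt(362177 + sqrt(-686)) = sqrt(362177 + 7*I*sqrt(14))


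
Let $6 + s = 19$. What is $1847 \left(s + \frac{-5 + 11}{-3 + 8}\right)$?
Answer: $\frac{131137}{5} \approx 26227.0$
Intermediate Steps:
$s = 13$ ($s = -6 + 19 = 13$)
$1847 \left(s + \frac{-5 + 11}{-3 + 8}\right) = 1847 \left(13 + \frac{-5 + 11}{-3 + 8}\right) = 1847 \left(13 + \frac{6}{5}\right) = 1847 \cdot \frac{71}{5} = \frac{131137}{5}$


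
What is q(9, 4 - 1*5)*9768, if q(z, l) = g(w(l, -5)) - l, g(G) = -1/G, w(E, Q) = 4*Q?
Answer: 51282/5 ≈ 10256.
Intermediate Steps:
q(z, l) = 1/20 - l (q(z, l) = -1/(4*(-5)) - l = -1/(-20) - l = -1*(-1/20) - l = 1/20 - l)
q(9, 4 - 1*5)*9768 = (1/20 - (4 - 1*5))*9768 = (1/20 - (4 - 5))*9768 = (1/20 - 1*(-1))*9768 = (1/20 + 1)*9768 = (21/20)*9768 = 51282/5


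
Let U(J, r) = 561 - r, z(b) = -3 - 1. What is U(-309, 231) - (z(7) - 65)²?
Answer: -4431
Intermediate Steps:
z(b) = -4
U(-309, 231) - (z(7) - 65)² = (561 - 1*231) - (-4 - 65)² = (561 - 231) - 1*(-69)² = 330 - 1*4761 = 330 - 4761 = -4431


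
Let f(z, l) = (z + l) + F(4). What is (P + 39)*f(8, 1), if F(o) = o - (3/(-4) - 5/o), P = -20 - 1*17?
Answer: 30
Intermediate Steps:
P = -37 (P = -20 - 17 = -37)
F(o) = ¾ + o + 5/o (F(o) = o - (3*(-¼) - 5/o) = o - (-¾ - 5/o) = o + (¾ + 5/o) = ¾ + o + 5/o)
f(z, l) = 6 + l + z (f(z, l) = (z + l) + (¾ + 4 + 5/4) = (l + z) + (¾ + 4 + 5*(¼)) = (l + z) + (¾ + 4 + 5/4) = (l + z) + 6 = 6 + l + z)
(P + 39)*f(8, 1) = (-37 + 39)*(6 + 1 + 8) = 2*15 = 30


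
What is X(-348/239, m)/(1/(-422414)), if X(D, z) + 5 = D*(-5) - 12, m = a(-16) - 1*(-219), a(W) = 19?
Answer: 981267722/239 ≈ 4.1057e+6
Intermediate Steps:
m = 238 (m = 19 - 1*(-219) = 19 + 219 = 238)
X(D, z) = -17 - 5*D (X(D, z) = -5 + (D*(-5) - 12) = -5 + (-5*D - 12) = -5 + (-12 - 5*D) = -17 - 5*D)
X(-348/239, m)/(1/(-422414)) = (-17 - (-1740)/239)/(1/(-422414)) = (-17 - (-1740)/239)/(-1/422414) = (-17 - 5*(-348/239))*(-422414) = (-17 + 1740/239)*(-422414) = -2323/239*(-422414) = 981267722/239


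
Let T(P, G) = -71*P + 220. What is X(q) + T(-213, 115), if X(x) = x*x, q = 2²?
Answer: 15359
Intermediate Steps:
T(P, G) = 220 - 71*P
q = 4
X(x) = x²
X(q) + T(-213, 115) = 4² + (220 - 71*(-213)) = 16 + (220 + 15123) = 16 + 15343 = 15359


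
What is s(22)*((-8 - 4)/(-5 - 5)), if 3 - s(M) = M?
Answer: -114/5 ≈ -22.800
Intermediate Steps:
s(M) = 3 - M
s(22)*((-8 - 4)/(-5 - 5)) = (3 - 1*22)*((-8 - 4)/(-5 - 5)) = (3 - 22)*(-12/(-10)) = -(-228)*(-1)/10 = -19*6/5 = -114/5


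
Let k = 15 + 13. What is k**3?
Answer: 21952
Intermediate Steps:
k = 28
k**3 = 28**3 = 21952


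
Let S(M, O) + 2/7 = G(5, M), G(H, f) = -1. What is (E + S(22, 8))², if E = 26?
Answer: 29929/49 ≈ 610.80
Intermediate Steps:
S(M, O) = -9/7 (S(M, O) = -2/7 - 1 = -9/7)
(E + S(22, 8))² = (26 - 9/7)² = (173/7)² = 29929/49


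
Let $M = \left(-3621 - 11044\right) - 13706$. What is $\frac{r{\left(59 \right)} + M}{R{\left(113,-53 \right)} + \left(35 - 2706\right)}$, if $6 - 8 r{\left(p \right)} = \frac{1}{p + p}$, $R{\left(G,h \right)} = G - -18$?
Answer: $\frac{26781517}{2397760} \approx 11.169$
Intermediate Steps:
$R{\left(G,h \right)} = 18 + G$ ($R{\left(G,h \right)} = G + 18 = 18 + G$)
$r{\left(p \right)} = \frac{3}{4} - \frac{1}{16 p}$ ($r{\left(p \right)} = \frac{3}{4} - \frac{1}{8 \left(p + p\right)} = \frac{3}{4} - \frac{1}{8 \cdot 2 p} = \frac{3}{4} - \frac{\frac{1}{2} \frac{1}{p}}{8} = \frac{3}{4} - \frac{1}{16 p}$)
$M = -28371$ ($M = -14665 - 13706 = -28371$)
$\frac{r{\left(59 \right)} + M}{R{\left(113,-53 \right)} + \left(35 - 2706\right)} = \frac{\frac{-1 + 12 \cdot 59}{16 \cdot 59} - 28371}{\left(18 + 113\right) + \left(35 - 2706\right)} = \frac{\frac{1}{16} \cdot \frac{1}{59} \left(-1 + 708\right) - 28371}{131 + \left(35 - 2706\right)} = \frac{\frac{1}{16} \cdot \frac{1}{59} \cdot 707 - 28371}{131 - 2671} = \frac{\frac{707}{944} - 28371}{-2540} = \left(- \frac{26781517}{944}\right) \left(- \frac{1}{2540}\right) = \frac{26781517}{2397760}$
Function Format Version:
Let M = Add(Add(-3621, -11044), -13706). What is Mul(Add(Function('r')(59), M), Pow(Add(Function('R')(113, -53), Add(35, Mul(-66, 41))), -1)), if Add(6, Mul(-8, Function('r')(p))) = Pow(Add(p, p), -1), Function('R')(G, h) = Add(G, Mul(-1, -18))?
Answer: Rational(26781517, 2397760) ≈ 11.169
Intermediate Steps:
Function('R')(G, h) = Add(18, G) (Function('R')(G, h) = Add(G, 18) = Add(18, G))
Function('r')(p) = Add(Rational(3, 4), Mul(Rational(-1, 16), Pow(p, -1))) (Function('r')(p) = Add(Rational(3, 4), Mul(Rational(-1, 8), Pow(Add(p, p), -1))) = Add(Rational(3, 4), Mul(Rational(-1, 8), Pow(Mul(2, p), -1))) = Add(Rational(3, 4), Mul(Rational(-1, 8), Mul(Rational(1, 2), Pow(p, -1)))) = Add(Rational(3, 4), Mul(Rational(-1, 16), Pow(p, -1))))
M = -28371 (M = Add(-14665, -13706) = -28371)
Mul(Add(Function('r')(59), M), Pow(Add(Function('R')(113, -53), Add(35, Mul(-66, 41))), -1)) = Mul(Add(Mul(Rational(1, 16), Pow(59, -1), Add(-1, Mul(12, 59))), -28371), Pow(Add(Add(18, 113), Add(35, Mul(-66, 41))), -1)) = Mul(Add(Mul(Rational(1, 16), Rational(1, 59), Add(-1, 708)), -28371), Pow(Add(131, Add(35, -2706)), -1)) = Mul(Add(Mul(Rational(1, 16), Rational(1, 59), 707), -28371), Pow(Add(131, -2671), -1)) = Mul(Add(Rational(707, 944), -28371), Pow(-2540, -1)) = Mul(Rational(-26781517, 944), Rational(-1, 2540)) = Rational(26781517, 2397760)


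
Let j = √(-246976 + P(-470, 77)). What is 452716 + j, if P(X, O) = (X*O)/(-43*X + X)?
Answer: 452716 + I*√8891202/6 ≈ 4.5272e+5 + 496.97*I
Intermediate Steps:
P(X, O) = -O/42 (P(X, O) = (O*X)/((-42*X)) = (O*X)*(-1/(42*X)) = -O/42)
j = I*√8891202/6 (j = √(-246976 - 1/42*77) = √(-246976 - 11/6) = √(-1481867/6) = I*√8891202/6 ≈ 496.97*I)
452716 + j = 452716 + I*√8891202/6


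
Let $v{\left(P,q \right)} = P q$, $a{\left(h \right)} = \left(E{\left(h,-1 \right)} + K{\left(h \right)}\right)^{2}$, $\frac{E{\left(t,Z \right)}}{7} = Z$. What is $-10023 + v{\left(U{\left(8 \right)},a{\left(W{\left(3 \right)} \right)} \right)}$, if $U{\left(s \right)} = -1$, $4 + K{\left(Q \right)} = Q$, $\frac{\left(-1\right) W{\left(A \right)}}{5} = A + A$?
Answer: $-11704$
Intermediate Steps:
$W{\left(A \right)} = - 10 A$ ($W{\left(A \right)} = - 5 \left(A + A\right) = - 5 \cdot 2 A = - 10 A$)
$E{\left(t,Z \right)} = 7 Z$
$K{\left(Q \right)} = -4 + Q$
$a{\left(h \right)} = \left(-11 + h\right)^{2}$ ($a{\left(h \right)} = \left(7 \left(-1\right) + \left(-4 + h\right)\right)^{2} = \left(-7 + \left(-4 + h\right)\right)^{2} = \left(-11 + h\right)^{2}$)
$-10023 + v{\left(U{\left(8 \right)},a{\left(W{\left(3 \right)} \right)} \right)} = -10023 - \left(-11 - 30\right)^{2} = -10023 - \left(-41\right)^{2} = -10023 - 1681 = -11704$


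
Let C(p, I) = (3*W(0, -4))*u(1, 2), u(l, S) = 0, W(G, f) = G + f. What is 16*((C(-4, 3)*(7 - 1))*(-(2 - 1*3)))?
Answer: 0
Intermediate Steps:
C(p, I) = 0 (C(p, I) = (3*(0 - 4))*0 = (3*(-4))*0 = -12*0 = 0)
16*((C(-4, 3)*(7 - 1))*(-(2 - 1*3))) = 16*((0*(7 - 1))*(-(2 - 1*3))) = 16*((0*6)*(-(2 - 3))) = 16*(0*(-1*(-1))) = 16*(0*1) = 16*0 = 0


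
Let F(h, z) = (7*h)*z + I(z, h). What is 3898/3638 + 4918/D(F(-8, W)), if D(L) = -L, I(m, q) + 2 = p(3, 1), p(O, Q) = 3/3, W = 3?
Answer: 9275223/307411 ≈ 30.172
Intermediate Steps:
p(O, Q) = 1 (p(O, Q) = 3*(⅓) = 1)
I(m, q) = -1 (I(m, q) = -2 + 1 = -1)
F(h, z) = -1 + 7*h*z (F(h, z) = (7*h)*z - 1 = 7*h*z - 1 = -1 + 7*h*z)
3898/3638 + 4918/D(F(-8, W)) = 3898/3638 + 4918/((-(-1 + 7*(-8)*3))) = 3898*(1/3638) + 4918/((-(-1 - 168))) = 1949/1819 + 4918/((-1*(-169))) = 1949/1819 + 4918/169 = 9275223/307411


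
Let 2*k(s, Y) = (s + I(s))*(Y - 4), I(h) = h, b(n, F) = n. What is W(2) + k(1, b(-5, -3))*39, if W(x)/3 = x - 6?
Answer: -363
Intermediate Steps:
W(x) = -18 + 3*x (W(x) = 3*(x - 6) = 3*(-6 + x) = -18 + 3*x)
k(s, Y) = s*(-4 + Y) (k(s, Y) = ((s + s)*(Y - 4))/2 = ((2*s)*(-4 + Y))/2 = (2*s*(-4 + Y))/2 = s*(-4 + Y))
W(2) + k(1, b(-5, -3))*39 = (-18 + 3*2) + (1*(-4 - 5))*39 = (-18 + 6) + (1*(-9))*39 = -12 - 9*39 = -12 - 351 = -363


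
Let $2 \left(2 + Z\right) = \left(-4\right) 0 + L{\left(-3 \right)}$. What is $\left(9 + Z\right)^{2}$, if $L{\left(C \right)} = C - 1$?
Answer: $25$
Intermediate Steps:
$L{\left(C \right)} = -1 + C$ ($L{\left(C \right)} = C - 1 = -1 + C$)
$Z = -4$ ($Z = -2 + \frac{\left(-4\right) 0 - 4}{2} = -2 + \frac{0 - 4}{2} = -2 + \frac{1}{2} \left(-4\right) = -2 - 2 = -4$)
$\left(9 + Z\right)^{2} = \left(9 - 4\right)^{2} = 5^{2} = 25$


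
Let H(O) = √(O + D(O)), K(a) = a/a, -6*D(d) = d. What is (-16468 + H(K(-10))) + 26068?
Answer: 9600 + √30/6 ≈ 9600.9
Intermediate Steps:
D(d) = -d/6
K(a) = 1
H(O) = √30*√O/6 (H(O) = √(O - O/6) = √(5*O/6) = √30*√O/6)
(-16468 + H(K(-10))) + 26068 = (-16468 + √30*√1/6) + 26068 = (-16468 + (⅙)*√30*1) + 26068 = (-16468 + √30/6) + 26068 = 9600 + √30/6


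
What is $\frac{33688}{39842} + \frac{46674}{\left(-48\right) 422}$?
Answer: $- \frac{98100115}{67253296} \approx -1.4587$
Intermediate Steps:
$\frac{33688}{39842} + \frac{46674}{\left(-48\right) 422} = 33688 \cdot \frac{1}{39842} + \frac{46674}{-20256} = \frac{16844}{19921} + 46674 \left(- \frac{1}{20256}\right) = \frac{16844}{19921} - \frac{7779}{3376} = - \frac{98100115}{67253296}$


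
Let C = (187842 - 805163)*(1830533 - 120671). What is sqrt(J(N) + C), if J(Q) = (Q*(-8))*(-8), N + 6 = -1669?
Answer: I*sqrt(1055533826902) ≈ 1.0274e+6*I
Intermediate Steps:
N = -1675 (N = -6 - 1669 = -1675)
J(Q) = 64*Q (J(Q) = -8*Q*(-8) = 64*Q)
C = -1055533719702 (C = -617321*1709862 = -1055533719702)
sqrt(J(N) + C) = sqrt(64*(-1675) - 1055533719702) = sqrt(-107200 - 1055533719702) = sqrt(-1055533826902) = I*sqrt(1055533826902)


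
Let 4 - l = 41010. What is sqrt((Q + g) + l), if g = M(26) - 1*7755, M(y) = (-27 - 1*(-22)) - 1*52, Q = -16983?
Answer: I*sqrt(65801) ≈ 256.52*I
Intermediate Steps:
l = -41006 (l = 4 - 1*41010 = 4 - 41010 = -41006)
M(y) = -57 (M(y) = (-27 + 22) - 52 = -5 - 52 = -57)
g = -7812 (g = -57 - 1*7755 = -57 - 7755 = -7812)
sqrt((Q + g) + l) = sqrt((-16983 - 7812) - 41006) = sqrt(-24795 - 41006) = sqrt(-65801) = I*sqrt(65801)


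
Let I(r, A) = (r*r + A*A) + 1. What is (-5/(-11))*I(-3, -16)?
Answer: 1330/11 ≈ 120.91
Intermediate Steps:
I(r, A) = 1 + A**2 + r**2 (I(r, A) = (r**2 + A**2) + 1 = (A**2 + r**2) + 1 = 1 + A**2 + r**2)
(-5/(-11))*I(-3, -16) = (-5/(-11))*(1 + (-16)**2 + (-3)**2) = (-5*(-1/11))*(1 + 256 + 9) = (5/11)*266 = 1330/11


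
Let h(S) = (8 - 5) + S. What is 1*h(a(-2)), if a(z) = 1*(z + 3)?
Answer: 4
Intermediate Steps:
a(z) = 3 + z (a(z) = 1*(3 + z) = 3 + z)
h(S) = 3 + S
1*h(a(-2)) = 1*(3 + (3 - 2)) = 1*(3 + 1) = 1*4 = 4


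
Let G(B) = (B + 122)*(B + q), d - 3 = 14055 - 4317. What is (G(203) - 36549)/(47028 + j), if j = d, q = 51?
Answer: 46001/56769 ≈ 0.81032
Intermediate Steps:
d = 9741 (d = 3 + (14055 - 4317) = 3 + 9738 = 9741)
j = 9741
G(B) = (51 + B)*(122 + B) (G(B) = (B + 122)*(B + 51) = (122 + B)*(51 + B) = (51 + B)*(122 + B))
(G(203) - 36549)/(47028 + j) = ((6222 + 203**2 + 173*203) - 36549)/(47028 + 9741) = ((6222 + 41209 + 35119) - 36549)/56769 = (82550 - 36549)*(1/56769) = 46001*(1/56769) = 46001/56769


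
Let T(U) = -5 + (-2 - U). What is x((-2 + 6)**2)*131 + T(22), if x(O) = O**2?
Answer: 33507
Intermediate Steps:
T(U) = -7 - U
x((-2 + 6)**2)*131 + T(22) = ((-2 + 6)**2)**2*131 + (-7 - 1*22) = (4**2)**2*131 + (-7 - 22) = 16**2*131 - 29 = 256*131 - 29 = 33536 - 29 = 33507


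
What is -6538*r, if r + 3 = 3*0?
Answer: 19614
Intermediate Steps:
r = -3 (r = -3 + 3*0 = -3 + 0 = -3)
-6538*r = -6538*(-3) = 19614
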